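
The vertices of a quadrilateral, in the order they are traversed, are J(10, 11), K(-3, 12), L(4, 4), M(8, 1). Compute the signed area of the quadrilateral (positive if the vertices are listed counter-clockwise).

Apply Gauss's area formula: 2A = Σ (x_i·y_{i+1} − x_{i+1}·y_i), indices taken mod 4.
Σ = (153) + (-60) + (-28) + (78) = 143
Signed area = Σ/2 = 71.5 (positive ⇒ counter-clockwise traversal).

71.5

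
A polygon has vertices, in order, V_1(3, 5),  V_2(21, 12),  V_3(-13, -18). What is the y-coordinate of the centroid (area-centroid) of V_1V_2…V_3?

Apply the surveyor's formula. First the cross-terms c_i = x_i·y_{i+1} − x_{i+1}·y_i:
  -69, -222, -11  ⇒  2A = -302, A = -151.
Then Σ (y_i + y_{i+1})·c_i = 302, so ȳ = 302 / (6·(-151)) = -1/3.

-1/3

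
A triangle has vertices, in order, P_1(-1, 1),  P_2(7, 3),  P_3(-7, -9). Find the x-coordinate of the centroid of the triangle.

Apply Gauss's area formula. First the cross-terms c_i = x_i·y_{i+1} − x_{i+1}·y_i:
  -10, -42, -16  ⇒  2A = -68, A = -34.
Then Σ (x_i + x_{i+1})·c_i = 68, so x̄ = 68 / (6·(-34)) = -1/3.

-1/3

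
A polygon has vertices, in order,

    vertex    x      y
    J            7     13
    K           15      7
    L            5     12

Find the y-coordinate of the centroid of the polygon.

32/3

Apply the shoelace (surveyor's) formula. First the cross-terms c_i = x_i·y_{i+1} − x_{i+1}·y_i:
  -146, 145, -19  ⇒  2A = -20, A = -10.
Then Σ (y_i + y_{i+1})·c_i = -640, so ȳ = -640 / (6·(-10)) = 32/3.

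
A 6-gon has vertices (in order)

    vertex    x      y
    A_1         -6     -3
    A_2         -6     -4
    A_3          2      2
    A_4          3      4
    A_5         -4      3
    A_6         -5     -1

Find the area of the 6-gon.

28.5

Cross-terms: 6, -4, 2, 25, 19, 9  ⇒  Σ = 57
Area = |Σ|/2 = 28.5.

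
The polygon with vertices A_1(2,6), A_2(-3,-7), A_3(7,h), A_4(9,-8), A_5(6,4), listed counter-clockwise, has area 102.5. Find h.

Write out the shoelace sum; only the two edges meeting at A_3 involve h:
2·Area = [((-3)·h − 7·(-7)) + (7·(-8) − 9·h)] + 116
       = -12·h + 109 = 205
⇒ h = -8.

-8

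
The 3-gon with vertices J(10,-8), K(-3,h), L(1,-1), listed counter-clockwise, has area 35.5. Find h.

10

The doubled signed area Σ (x_i y_{i+1} − x_{i+1} y_i) is linear in h.
With h=0 it equals -19; the coefficient of h is 9 (from the two edges through K).
So 9·h + -19 = 2·35.5 = 71 ⇒ h = 10.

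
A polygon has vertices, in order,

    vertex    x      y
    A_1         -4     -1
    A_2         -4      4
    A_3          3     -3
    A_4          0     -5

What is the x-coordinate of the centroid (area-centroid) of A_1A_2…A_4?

-13/11

Apply Gauss's area formula. First the cross-terms c_i = x_i·y_{i+1} − x_{i+1}·y_i:
  -20, 0, -15, -20  ⇒  2A = -55, A = -27.5.
Then Σ (x_i + x_{i+1})·c_i = 195, so x̄ = 195 / (6·(-27.5)) = -13/11.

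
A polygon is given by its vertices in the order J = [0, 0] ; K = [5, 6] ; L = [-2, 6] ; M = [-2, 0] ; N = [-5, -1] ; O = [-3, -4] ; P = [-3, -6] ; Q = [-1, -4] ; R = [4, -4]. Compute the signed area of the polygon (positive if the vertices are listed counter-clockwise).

Apply the shoelace formula: 2A = Σ (x_i·y_{i+1} − x_{i+1}·y_i), indices taken mod 9.
Σ = (0) + (42) + (12) + (2) + (17) + (6) + (6) + (20) + (0) = 105
Signed area = Σ/2 = 52.5 (positive ⇒ counter-clockwise traversal).

52.5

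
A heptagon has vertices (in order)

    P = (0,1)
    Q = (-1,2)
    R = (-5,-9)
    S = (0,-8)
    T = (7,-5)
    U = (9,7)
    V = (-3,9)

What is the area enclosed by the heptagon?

154.5

Apply the shoelace formula: 2A = Σ (x_i·y_{i+1} − x_{i+1}·y_i), indices taken mod 7.
Σ = (1) + (19) + (40) + (56) + (94) + (102) + (-3) = 309
Area = |Σ|/2 = 154.5.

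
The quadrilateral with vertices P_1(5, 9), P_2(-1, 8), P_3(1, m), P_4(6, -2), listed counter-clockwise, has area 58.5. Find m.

The doubled signed area Σ (x_i y_{i+1} − x_{i+1} y_i) is linear in m.
With m=0 it equals 103; the coefficient of m is -7 (from the two edges through P_3).
So -7·m + 103 = 2·58.5 = 117 ⇒ m = -2.

-2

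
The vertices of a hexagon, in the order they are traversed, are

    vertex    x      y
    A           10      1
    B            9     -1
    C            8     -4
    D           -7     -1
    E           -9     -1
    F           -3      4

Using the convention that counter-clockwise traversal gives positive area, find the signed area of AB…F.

-83.5

A→B: (10)(-1) − (9)(1) = -19
B→C: (9)(-4) − (8)(-1) = -28
C→D: (8)(-1) − (-7)(-4) = -36
D→E: (-7)(-1) − (-9)(-1) = -2
E→F: (-9)(4) − (-3)(-1) = -39
F→A: (-3)(1) − (10)(4) = -43
Σ = -167
Signed area = Σ/2 = -83.5 (negative ⇒ clockwise traversal).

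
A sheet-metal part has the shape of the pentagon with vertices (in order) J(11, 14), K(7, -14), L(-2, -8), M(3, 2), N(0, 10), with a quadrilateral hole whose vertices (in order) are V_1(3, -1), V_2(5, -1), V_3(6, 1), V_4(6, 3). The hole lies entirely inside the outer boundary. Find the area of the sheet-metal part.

Outer boundary:
Σ = (-252) + (-84) + (20) + (30) + (-110) = -396
Area = |Σ|/2 = 198.
Hole:
Apply Gauss's area formula: 2A = Σ (x_i·y_{i+1} − x_{i+1}·y_i), indices taken mod 4.
V_1→V_2: (3)(-1) − (5)(-1) = 2
V_2→V_3: (5)(1) − (6)(-1) = 11
V_3→V_4: (6)(3) − (6)(1) = 12
V_4→V_1: (6)(-1) − (3)(3) = -15
Σ = 10
Area = |Σ|/2 = 5.
Net area = 198 − 5 = 193.

193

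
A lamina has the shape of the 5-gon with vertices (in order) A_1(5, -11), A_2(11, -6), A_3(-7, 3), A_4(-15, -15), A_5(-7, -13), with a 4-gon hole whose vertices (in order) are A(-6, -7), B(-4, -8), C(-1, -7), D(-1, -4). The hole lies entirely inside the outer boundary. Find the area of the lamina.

Outer boundary:
Σ = (91) + (-9) + (150) + (90) + (142) = 464
Area = |Σ|/2 = 232.
Hole:
Σ = (20) + (20) + (-3) + (-17) = 20
Area = |Σ|/2 = 10.
Net area = 232 − 10 = 222.

222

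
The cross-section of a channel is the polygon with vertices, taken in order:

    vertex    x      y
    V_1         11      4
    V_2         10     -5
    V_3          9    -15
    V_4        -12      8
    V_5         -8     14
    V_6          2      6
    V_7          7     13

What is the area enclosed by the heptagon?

309.5

Σ = (-95) + (-105) + (-108) + (-104) + (-76) + (-16) + (-115) = -619
Area = |Σ|/2 = 309.5.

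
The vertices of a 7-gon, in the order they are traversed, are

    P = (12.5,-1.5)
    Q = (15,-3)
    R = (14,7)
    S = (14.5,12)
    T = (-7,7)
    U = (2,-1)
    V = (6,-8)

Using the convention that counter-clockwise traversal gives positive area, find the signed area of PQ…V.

229

Cross-terms: -15, 147, 66.5, 185.5, -7, -10, 91  ⇒  Σ = 458
Signed area = Σ/2 = 229 (positive ⇒ counter-clockwise traversal).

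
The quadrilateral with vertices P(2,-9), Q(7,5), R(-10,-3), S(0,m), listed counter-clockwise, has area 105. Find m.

The doubled signed area Σ (x_i y_{i+1} − x_{i+1} y_i) is linear in m.
With m=0 it equals 102; the coefficient of m is -12 (from the two edges through S).
So -12·m + 102 = 2·105 = 210 ⇒ m = -9.

-9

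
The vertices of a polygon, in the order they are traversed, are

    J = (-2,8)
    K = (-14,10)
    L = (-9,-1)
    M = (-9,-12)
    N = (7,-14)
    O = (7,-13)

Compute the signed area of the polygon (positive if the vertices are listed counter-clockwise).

J→K: (-2)(10) − (-14)(8) = 92
K→L: (-14)(-1) − (-9)(10) = 104
L→M: (-9)(-12) − (-9)(-1) = 99
M→N: (-9)(-14) − (7)(-12) = 210
N→O: (7)(-13) − (7)(-14) = 7
O→J: (7)(8) − (-2)(-13) = 30
Σ = 542
Signed area = Σ/2 = 271 (positive ⇒ counter-clockwise traversal).

271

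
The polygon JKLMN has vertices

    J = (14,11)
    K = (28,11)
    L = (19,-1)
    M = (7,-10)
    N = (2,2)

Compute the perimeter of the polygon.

|JK| = √((14)² + (0)²) = √196 = 14
|KL| = √((-9)² + (-12)²) = √225 = 15
|LM| = √((-12)² + (-9)²) = √225 = 15
|MN| = √((-5)² + (12)²) = √169 = 13
|NJ| = √((12)² + (9)²) = √225 = 15
Perimeter = 14 + 15 + 15 + 13 + 15 = 72.

72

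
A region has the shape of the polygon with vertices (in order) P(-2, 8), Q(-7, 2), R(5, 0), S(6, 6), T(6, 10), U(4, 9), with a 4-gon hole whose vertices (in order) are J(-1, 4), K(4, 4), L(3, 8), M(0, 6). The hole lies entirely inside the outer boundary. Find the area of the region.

Outer boundary:
Apply the shoelace formula: 2A = Σ (x_i·y_{i+1} − x_{i+1}·y_i), indices taken mod 6.
P→Q: (-2)(2) − (-7)(8) = 52
Q→R: (-7)(0) − (5)(2) = -10
R→S: (5)(6) − (6)(0) = 30
S→T: (6)(10) − (6)(6) = 24
T→U: (6)(9) − (4)(10) = 14
U→P: (4)(8) − (-2)(9) = 50
Σ = 160
Area = |Σ|/2 = 80.
Hole:
Apply the shoelace (surveyor's) formula: 2A = Σ (x_i·y_{i+1} − x_{i+1}·y_i), indices taken mod 4.
J→K: (-1)(4) − (4)(4) = -20
K→L: (4)(8) − (3)(4) = 20
L→M: (3)(6) − (0)(8) = 18
M→J: (0)(4) − (-1)(6) = 6
Σ = 24
Area = |Σ|/2 = 12.
Net area = 80 − 12 = 68.

68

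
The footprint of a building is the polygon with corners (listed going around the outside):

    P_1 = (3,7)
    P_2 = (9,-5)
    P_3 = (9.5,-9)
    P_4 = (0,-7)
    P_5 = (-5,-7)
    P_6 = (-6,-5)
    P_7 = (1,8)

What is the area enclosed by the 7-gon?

145

P_1→P_2: (3)(-5) − (9)(7) = -78
P_2→P_3: (9)(-9) − (9.5)(-5) = -33.5
P_3→P_4: (9.5)(-7) − (0)(-9) = -66.5
P_4→P_5: (0)(-7) − (-5)(-7) = -35
P_5→P_6: (-5)(-5) − (-6)(-7) = -17
P_6→P_7: (-6)(8) − (1)(-5) = -43
P_7→P_1: (1)(7) − (3)(8) = -17
Σ = -290
Area = |Σ|/2 = 145.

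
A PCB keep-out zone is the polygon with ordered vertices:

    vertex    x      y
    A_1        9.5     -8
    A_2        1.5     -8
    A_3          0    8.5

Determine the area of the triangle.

66

Σ = (-64) + (12.75) + (-80.75) = -132
Area = |Σ|/2 = 66.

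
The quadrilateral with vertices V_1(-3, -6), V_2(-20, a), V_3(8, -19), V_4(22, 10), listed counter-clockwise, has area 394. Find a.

Write out the shoelace sum; only the two edges meeting at V_2 involve a:
2·Area = [((-3)·a − (-20)·(-6)) + ((-20)·(-19) − 8·a)] + 396
       = -11·a + 656 = 788
⇒ a = -12.

-12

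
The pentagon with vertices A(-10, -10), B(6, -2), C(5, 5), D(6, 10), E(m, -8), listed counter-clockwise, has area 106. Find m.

The doubled signed area Σ (x_i y_{i+1} − x_{i+1} y_i) is linear in m.
With m=0 it equals 12; the coefficient of m is -20 (from the two edges through E).
So -20·m + 12 = 2·106 = 212 ⇒ m = -10.

-10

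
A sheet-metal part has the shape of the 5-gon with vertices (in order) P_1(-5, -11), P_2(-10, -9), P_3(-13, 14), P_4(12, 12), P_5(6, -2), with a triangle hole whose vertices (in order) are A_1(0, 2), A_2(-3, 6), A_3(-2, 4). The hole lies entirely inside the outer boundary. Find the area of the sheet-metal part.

Outer boundary:
Apply the surveyor's formula: 2A = Σ (x_i·y_{i+1} − x_{i+1}·y_i), indices taken mod 5.
P_1→P_2: (-5)(-9) − (-10)(-11) = -65
P_2→P_3: (-10)(14) − (-13)(-9) = -257
P_3→P_4: (-13)(12) − (12)(14) = -324
P_4→P_5: (12)(-2) − (6)(12) = -96
P_5→P_1: (6)(-11) − (-5)(-2) = -76
Σ = -818
Area = |Σ|/2 = 409.
Hole:
Σ = (6) + (0) + (-4) = 2
Area = |Σ|/2 = 1.
Net area = 409 − 1 = 408.

408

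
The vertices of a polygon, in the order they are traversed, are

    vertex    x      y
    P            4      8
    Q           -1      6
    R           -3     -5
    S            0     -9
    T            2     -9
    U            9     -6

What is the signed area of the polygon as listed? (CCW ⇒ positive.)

132.5

P→Q: (4)(6) − (-1)(8) = 32
Q→R: (-1)(-5) − (-3)(6) = 23
R→S: (-3)(-9) − (0)(-5) = 27
S→T: (0)(-9) − (2)(-9) = 18
T→U: (2)(-6) − (9)(-9) = 69
U→P: (9)(8) − (4)(-6) = 96
Σ = 265
Signed area = Σ/2 = 132.5 (positive ⇒ counter-clockwise traversal).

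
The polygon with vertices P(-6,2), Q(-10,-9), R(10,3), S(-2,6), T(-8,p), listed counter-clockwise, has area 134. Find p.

The doubled signed area Σ (x_i y_{i+1} − x_{i+1} y_i) is linear in p.
With p=0 it equals 232; the coefficient of p is 4 (from the two edges through T).
So 4·p + 232 = 2·134 = 268 ⇒ p = 9.

9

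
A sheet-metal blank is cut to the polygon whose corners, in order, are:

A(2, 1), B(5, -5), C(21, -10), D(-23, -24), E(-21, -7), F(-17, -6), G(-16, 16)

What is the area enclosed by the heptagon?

723

Apply the shoelace formula: 2A = Σ (x_i·y_{i+1} − x_{i+1}·y_i), indices taken mod 7.
A→B: (2)(-5) − (5)(1) = -15
B→C: (5)(-10) − (21)(-5) = 55
C→D: (21)(-24) − (-23)(-10) = -734
D→E: (-23)(-7) − (-21)(-24) = -343
E→F: (-21)(-6) − (-17)(-7) = 7
F→G: (-17)(16) − (-16)(-6) = -368
G→A: (-16)(1) − (2)(16) = -48
Σ = -1446
Area = |Σ|/2 = 723.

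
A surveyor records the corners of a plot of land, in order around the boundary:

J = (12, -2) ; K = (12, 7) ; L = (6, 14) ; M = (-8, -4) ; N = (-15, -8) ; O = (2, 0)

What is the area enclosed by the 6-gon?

169

Σ = (108) + (126) + (88) + (4) + (16) + (-4) = 338
Area = |Σ|/2 = 169.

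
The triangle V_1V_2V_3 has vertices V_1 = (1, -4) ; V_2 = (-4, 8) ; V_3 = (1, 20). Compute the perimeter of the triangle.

50

|V_1V_2| = √((-5)² + (12)²) = √169 = 13
|V_2V_3| = √((5)² + (12)²) = √169 = 13
|V_3V_1| = √((0)² + (-24)²) = √576 = 24
Perimeter = 13 + 13 + 24 = 50.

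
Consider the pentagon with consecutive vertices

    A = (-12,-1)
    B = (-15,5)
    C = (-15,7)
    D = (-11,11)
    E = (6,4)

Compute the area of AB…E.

Apply the surveyor's formula: 2A = Σ (x_i·y_{i+1} − x_{i+1}·y_i), indices taken mod 5.
A→B: (-12)(5) − (-15)(-1) = -75
B→C: (-15)(7) − (-15)(5) = -30
C→D: (-15)(11) − (-11)(7) = -88
D→E: (-11)(4) − (6)(11) = -110
E→A: (6)(-1) − (-12)(4) = 42
Σ = -261
Area = |Σ|/2 = 130.5.

130.5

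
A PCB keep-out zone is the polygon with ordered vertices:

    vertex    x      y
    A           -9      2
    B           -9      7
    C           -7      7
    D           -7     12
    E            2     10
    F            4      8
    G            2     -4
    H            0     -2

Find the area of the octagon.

133

Σ = (-45) + (-14) + (-35) + (-94) + (-24) + (-32) + (-4) + (-18) = -266
Area = |Σ|/2 = 133.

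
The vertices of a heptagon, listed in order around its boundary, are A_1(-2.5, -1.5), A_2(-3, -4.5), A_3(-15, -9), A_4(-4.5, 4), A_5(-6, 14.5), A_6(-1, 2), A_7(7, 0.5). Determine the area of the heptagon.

98.375

Σ = (6.75) + (-40.5) + (-100.5) + (-41.25) + (2.5) + (-14.5) + (-9.25) = -196.75
Area = |Σ|/2 = 98.375.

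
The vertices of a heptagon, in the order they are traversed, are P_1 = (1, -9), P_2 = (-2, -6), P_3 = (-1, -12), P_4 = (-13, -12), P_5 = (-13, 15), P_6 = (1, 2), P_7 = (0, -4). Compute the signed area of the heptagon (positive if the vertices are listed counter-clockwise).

Apply Gauss's area formula: 2A = Σ (x_i·y_{i+1} − x_{i+1}·y_i), indices taken mod 7.
Cross-terms: -24, 18, -144, -351, -41, -4, 4  ⇒  Σ = -542
Signed area = Σ/2 = -271 (negative ⇒ clockwise traversal).

-271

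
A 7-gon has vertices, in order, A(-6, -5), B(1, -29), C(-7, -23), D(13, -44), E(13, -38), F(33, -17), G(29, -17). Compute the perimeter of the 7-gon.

140

|AB| = √((7)² + (-24)²) = √625 = 25
|BC| = √((-8)² + (6)²) = √100 = 10
|CD| = √((20)² + (-21)²) = √841 = 29
|DE| = √((0)² + (6)²) = √36 = 6
|EF| = √((20)² + (21)²) = √841 = 29
|FG| = √((-4)² + (0)²) = √16 = 4
|GA| = √((-35)² + (12)²) = √1369 = 37
Perimeter = 25 + 10 + 29 + 6 + 29 + 4 + 37 = 140.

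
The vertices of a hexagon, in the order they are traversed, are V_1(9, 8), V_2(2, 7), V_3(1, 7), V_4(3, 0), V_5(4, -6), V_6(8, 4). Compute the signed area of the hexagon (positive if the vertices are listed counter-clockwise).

Apply the surveyor's formula: 2A = Σ (x_i·y_{i+1} − x_{i+1}·y_i), indices taken mod 6.
Cross-terms: 47, 7, -21, -18, 64, 28  ⇒  Σ = 107
Signed area = Σ/2 = 53.5 (positive ⇒ counter-clockwise traversal).

53.5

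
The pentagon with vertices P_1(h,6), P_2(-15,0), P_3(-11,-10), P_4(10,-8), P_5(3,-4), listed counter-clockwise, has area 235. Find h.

10

Write out the shoelace sum; only the two edges meeting at P_1 involve h:
2·Area = [(3·6 − h·(-4)) + (h·0 − (-15)·6)] + 322
       = 4·h + 430 = 470
⇒ h = 10.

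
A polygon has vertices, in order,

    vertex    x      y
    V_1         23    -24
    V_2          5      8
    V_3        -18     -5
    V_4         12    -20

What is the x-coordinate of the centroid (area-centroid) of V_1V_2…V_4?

Apply the surveyor's formula. First the cross-terms c_i = x_i·y_{i+1} − x_{i+1}·y_i:
  304, 119, 420, 172  ⇒  2A = 1015, A = 507.5.
Then Σ (x_i + x_{i+1})·c_i = 10465, so x̄ = 10465 / (6·507.5) = 299/87.

299/87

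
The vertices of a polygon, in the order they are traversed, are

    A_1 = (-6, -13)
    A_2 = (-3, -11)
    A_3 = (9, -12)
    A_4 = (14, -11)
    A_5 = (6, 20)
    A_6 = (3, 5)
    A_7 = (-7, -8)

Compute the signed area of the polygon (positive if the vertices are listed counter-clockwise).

300.5

Apply Gauss's area formula: 2A = Σ (x_i·y_{i+1} − x_{i+1}·y_i), indices taken mod 7.
Cross-terms: 27, 135, 69, 346, -30, 11, 43  ⇒  Σ = 601
Signed area = Σ/2 = 300.5 (positive ⇒ counter-clockwise traversal).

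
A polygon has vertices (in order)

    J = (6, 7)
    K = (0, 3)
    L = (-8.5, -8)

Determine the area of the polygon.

16

Apply the surveyor's formula: 2A = Σ (x_i·y_{i+1} − x_{i+1}·y_i), indices taken mod 3.
Cross-terms: 18, 25.5, -11.5  ⇒  Σ = 32
Area = |Σ|/2 = 16.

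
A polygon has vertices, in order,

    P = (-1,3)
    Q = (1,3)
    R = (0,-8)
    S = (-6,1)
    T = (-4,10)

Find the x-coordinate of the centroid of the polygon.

-85/36

Apply the surveyor's formula. First the cross-terms c_i = x_i·y_{i+1} − x_{i+1}·y_i:
  -6, -8, -48, -56, -2  ⇒  2A = -120, A = -60.
Then Σ (x_i + x_{i+1})·c_i = 850, so x̄ = 850 / (6·(-60)) = -85/36.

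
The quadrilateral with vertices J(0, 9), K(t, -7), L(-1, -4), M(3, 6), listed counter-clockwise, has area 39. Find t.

-4

Write out the shoelace sum; only the two edges meeting at K involve t:
2·Area = [(0·(-7) − t·9) + (t·(-4) − (-1)·(-7))] + 33
       = -13·t + 26 = 78
⇒ t = -4.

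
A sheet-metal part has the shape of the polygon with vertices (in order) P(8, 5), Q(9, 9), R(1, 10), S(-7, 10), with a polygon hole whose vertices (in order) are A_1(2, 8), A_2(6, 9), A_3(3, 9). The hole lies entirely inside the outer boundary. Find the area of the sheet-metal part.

Outer boundary:
Apply the shoelace (surveyor's) formula: 2A = Σ (x_i·y_{i+1} − x_{i+1}·y_i), indices taken mod 4.
Σ = (27) + (81) + (80) + (-115) = 73
Area = |Σ|/2 = 36.5.
Hole:
Cross-terms: -30, 27, 6  ⇒  Σ = 3
Area = |Σ|/2 = 1.5.
Net area = 36.5 − 1.5 = 35.

35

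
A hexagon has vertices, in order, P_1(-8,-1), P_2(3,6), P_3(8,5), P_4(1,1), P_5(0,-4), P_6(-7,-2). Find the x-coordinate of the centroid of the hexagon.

Apply Gauss's area formula. First the cross-terms c_i = x_i·y_{i+1} − x_{i+1}·y_i:
  -45, -33, 3, -4, -28, -9  ⇒  2A = -116, A = -58.
Then Σ (x_i + x_{i+1})·c_i = 216, so x̄ = 216 / (6·(-58)) = -18/29.

-18/29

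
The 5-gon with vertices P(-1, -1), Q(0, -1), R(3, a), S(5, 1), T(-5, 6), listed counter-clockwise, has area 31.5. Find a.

Write out the shoelace sum; only the two edges meeting at R involve a:
2·Area = [(0·a − 3·(-1)) + (3·1 − 5·a)] + 47
       = -5·a + 53 = 63
⇒ a = -2.

-2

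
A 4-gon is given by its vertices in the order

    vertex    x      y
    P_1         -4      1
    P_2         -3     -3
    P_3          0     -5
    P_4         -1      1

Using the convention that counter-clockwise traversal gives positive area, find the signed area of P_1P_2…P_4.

Apply the shoelace (surveyor's) formula: 2A = Σ (x_i·y_{i+1} − x_{i+1}·y_i), indices taken mod 4.
Cross-terms: 15, 15, -5, 3  ⇒  Σ = 28
Signed area = Σ/2 = 14 (positive ⇒ counter-clockwise traversal).

14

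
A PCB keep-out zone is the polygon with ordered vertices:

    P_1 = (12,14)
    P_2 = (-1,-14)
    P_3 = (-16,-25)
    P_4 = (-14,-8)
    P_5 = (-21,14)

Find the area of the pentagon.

Apply Gauss's area formula: 2A = Σ (x_i·y_{i+1} − x_{i+1}·y_i), indices taken mod 5.
P_1→P_2: (12)(-14) − (-1)(14) = -154
P_2→P_3: (-1)(-25) − (-16)(-14) = -199
P_3→P_4: (-16)(-8) − (-14)(-25) = -222
P_4→P_5: (-14)(14) − (-21)(-8) = -364
P_5→P_1: (-21)(14) − (12)(14) = -462
Σ = -1401
Area = |Σ|/2 = 700.5.

700.5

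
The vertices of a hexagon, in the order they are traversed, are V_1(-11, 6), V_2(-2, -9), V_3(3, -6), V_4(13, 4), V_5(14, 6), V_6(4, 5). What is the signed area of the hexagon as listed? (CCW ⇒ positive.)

193.5

V_1→V_2: (-11)(-9) − (-2)(6) = 111
V_2→V_3: (-2)(-6) − (3)(-9) = 39
V_3→V_4: (3)(4) − (13)(-6) = 90
V_4→V_5: (13)(6) − (14)(4) = 22
V_5→V_6: (14)(5) − (4)(6) = 46
V_6→V_1: (4)(6) − (-11)(5) = 79
Σ = 387
Signed area = Σ/2 = 193.5 (positive ⇒ counter-clockwise traversal).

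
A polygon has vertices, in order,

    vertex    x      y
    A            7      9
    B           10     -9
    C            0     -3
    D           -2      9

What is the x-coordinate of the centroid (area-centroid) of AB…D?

Apply the surveyor's formula. First the cross-terms c_i = x_i·y_{i+1} − x_{i+1}·y_i:
  -153, -30, -6, -81  ⇒  2A = -270, A = -135.
Then Σ (x_i + x_{i+1})·c_i = -3294, so x̄ = -3294 / (6·(-135)) = 61/15.

61/15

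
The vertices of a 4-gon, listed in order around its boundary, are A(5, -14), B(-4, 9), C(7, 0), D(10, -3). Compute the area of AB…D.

110

Cross-terms: -11, -63, -21, -125  ⇒  Σ = -220
Area = |Σ|/2 = 110.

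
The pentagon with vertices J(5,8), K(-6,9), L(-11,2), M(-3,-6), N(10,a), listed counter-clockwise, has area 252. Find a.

-14

The doubled signed area Σ (x_i y_{i+1} − x_{i+1} y_i) is linear in a.
With a=0 it equals 392; the coefficient of a is -8 (from the two edges through N).
So -8·a + 392 = 2·252 = 504 ⇒ a = -14.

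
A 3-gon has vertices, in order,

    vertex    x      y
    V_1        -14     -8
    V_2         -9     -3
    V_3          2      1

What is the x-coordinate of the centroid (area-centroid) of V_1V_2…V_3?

Apply the shoelace formula. First the cross-terms c_i = x_i·y_{i+1} − x_{i+1}·y_i:
  -30, -3, -2  ⇒  2A = -35, A = -17.5.
Then Σ (x_i + x_{i+1})·c_i = 735, so x̄ = 735 / (6·(-17.5)) = -7.

-7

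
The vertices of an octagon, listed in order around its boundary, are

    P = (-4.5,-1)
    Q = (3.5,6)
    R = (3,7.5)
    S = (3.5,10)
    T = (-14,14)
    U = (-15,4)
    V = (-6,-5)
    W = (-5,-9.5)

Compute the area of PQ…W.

212.375

Σ = (-23.5) + (8.25) + (3.75) + (189) + (154) + (99) + (32) + (-37.75) = 424.75
Area = |Σ|/2 = 212.375.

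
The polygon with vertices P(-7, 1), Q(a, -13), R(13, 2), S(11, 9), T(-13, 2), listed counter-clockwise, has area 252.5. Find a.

10

The doubled signed area Σ (x_i y_{i+1} − x_{i+1} y_i) is linear in a.
With a=0 it equals 495; the coefficient of a is 1 (from the two edges through Q).
So 1·a + 495 = 2·252.5 = 505 ⇒ a = 10.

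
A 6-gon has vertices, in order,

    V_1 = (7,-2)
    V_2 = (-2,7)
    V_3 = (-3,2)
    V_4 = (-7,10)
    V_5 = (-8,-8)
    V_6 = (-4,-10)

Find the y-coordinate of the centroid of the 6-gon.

-61/42

Apply the surveyor's formula. First the cross-terms c_i = x_i·y_{i+1} − x_{i+1}·y_i:
  45, 17, -16, 136, 48, 78  ⇒  2A = 308, A = 154.
Then Σ (y_i + y_{i+1})·c_i = -1342, so ȳ = -1342 / (6·154) = -61/42.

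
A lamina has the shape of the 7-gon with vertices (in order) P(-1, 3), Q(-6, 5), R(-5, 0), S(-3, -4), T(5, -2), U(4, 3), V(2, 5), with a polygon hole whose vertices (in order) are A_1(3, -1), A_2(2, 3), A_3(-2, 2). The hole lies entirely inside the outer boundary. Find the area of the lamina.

57.5

Outer boundary:
Apply the shoelace (surveyor's) formula: 2A = Σ (x_i·y_{i+1} − x_{i+1}·y_i), indices taken mod 7.
Σ = (13) + (25) + (20) + (26) + (23) + (14) + (11) = 132
Area = |Σ|/2 = 66.
Hole:
Σ = (11) + (10) + (-4) = 17
Area = |Σ|/2 = 8.5.
Net area = 66 − 8.5 = 57.5.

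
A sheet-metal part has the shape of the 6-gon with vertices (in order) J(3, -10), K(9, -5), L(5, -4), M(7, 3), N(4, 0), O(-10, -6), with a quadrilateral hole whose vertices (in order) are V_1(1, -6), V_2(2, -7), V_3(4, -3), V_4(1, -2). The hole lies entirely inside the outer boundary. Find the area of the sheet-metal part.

Outer boundary:
Apply the shoelace (surveyor's) formula: 2A = Σ (x_i·y_{i+1} − x_{i+1}·y_i), indices taken mod 6.
Cross-terms: 75, -11, 43, -12, -24, 118  ⇒  Σ = 189
Area = |Σ|/2 = 94.5.
Hole:
Apply the surveyor's formula: 2A = Σ (x_i·y_{i+1} − x_{i+1}·y_i), indices taken mod 4.
Σ = (5) + (22) + (-5) + (-4) = 18
Area = |Σ|/2 = 9.
Net area = 94.5 − 9 = 85.5.

85.5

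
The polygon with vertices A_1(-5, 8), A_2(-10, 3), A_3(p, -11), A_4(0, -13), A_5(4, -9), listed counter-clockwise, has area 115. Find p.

Write out the shoelace sum; only the two edges meeting at A_3 involve p:
2·Area = [((-10)·(-11) − p·3) + (p·(-13) − 0·(-11))] + 104
       = -16·p + 214 = 230
⇒ p = -1.

-1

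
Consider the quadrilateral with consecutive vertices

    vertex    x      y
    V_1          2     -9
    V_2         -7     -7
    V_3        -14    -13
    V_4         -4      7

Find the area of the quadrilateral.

Σ = (-77) + (-7) + (-150) + (22) = -212
Area = |Σ|/2 = 106.

106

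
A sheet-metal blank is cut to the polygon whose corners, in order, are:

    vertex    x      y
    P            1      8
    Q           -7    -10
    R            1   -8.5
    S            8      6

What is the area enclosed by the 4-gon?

Apply Gauss's area formula: 2A = Σ (x_i·y_{i+1} − x_{i+1}·y_i), indices taken mod 4.
P→Q: (1)(-10) − (-7)(8) = 46
Q→R: (-7)(-8.5) − (1)(-10) = 69.5
R→S: (1)(6) − (8)(-8.5) = 74
S→P: (8)(8) − (1)(6) = 58
Σ = 247.5
Area = |Σ|/2 = 123.75.

123.75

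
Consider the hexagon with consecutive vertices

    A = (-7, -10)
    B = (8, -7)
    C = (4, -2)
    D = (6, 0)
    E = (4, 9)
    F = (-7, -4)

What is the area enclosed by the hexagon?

148

Cross-terms: 129, 12, 12, 54, 47, 42  ⇒  Σ = 296
Area = |Σ|/2 = 148.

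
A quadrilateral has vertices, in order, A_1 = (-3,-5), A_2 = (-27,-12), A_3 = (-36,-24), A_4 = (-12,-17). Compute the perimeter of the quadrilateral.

|A_1A_2| = √((-24)² + (-7)²) = √625 = 25
|A_2A_3| = √((-9)² + (-12)²) = √225 = 15
|A_3A_4| = √((24)² + (7)²) = √625 = 25
|A_4A_1| = √((9)² + (12)²) = √225 = 15
Perimeter = 25 + 15 + 25 + 15 = 80.

80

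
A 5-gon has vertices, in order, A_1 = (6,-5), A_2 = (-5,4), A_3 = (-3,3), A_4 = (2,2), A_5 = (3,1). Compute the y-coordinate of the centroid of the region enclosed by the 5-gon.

Apply the shoelace (surveyor's) formula. First the cross-terms c_i = x_i·y_{i+1} − x_{i+1}·y_i:
  -1, -3, -12, -4, -21  ⇒  2A = -41, A = -20.5.
Then Σ (y_i + y_{i+1})·c_i = -8, so ȳ = -8 / (6·(-20.5)) = 8/123.

8/123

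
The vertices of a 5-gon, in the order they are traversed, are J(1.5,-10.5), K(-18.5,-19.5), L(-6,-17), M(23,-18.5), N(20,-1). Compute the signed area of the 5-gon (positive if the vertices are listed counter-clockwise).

Cross-terms: -223.5, 197.5, 502, 347, -208.5  ⇒  Σ = 614.5
Signed area = Σ/2 = 307.25 (positive ⇒ counter-clockwise traversal).

307.25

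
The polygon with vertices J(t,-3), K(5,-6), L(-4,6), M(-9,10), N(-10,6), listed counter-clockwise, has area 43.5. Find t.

Write out the shoelace sum; only the two edges meeting at J involve t:
2·Area = [((-10)·(-3) − t·6) + (t·(-6) − 5·(-3))] + 66
       = -12·t + 111 = 87
⇒ t = 2.

2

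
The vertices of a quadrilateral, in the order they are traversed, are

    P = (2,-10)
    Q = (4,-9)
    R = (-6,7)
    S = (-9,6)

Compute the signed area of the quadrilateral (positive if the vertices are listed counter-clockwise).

50.5

Σ = (22) + (-26) + (27) + (78) = 101
Signed area = Σ/2 = 50.5 (positive ⇒ counter-clockwise traversal).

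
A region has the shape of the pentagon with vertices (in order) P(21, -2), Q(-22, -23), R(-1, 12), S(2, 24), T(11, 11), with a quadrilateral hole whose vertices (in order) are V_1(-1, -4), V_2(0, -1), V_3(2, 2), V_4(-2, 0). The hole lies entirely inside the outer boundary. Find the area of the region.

Outer boundary:
Cross-terms: -527, -287, -48, -242, -253  ⇒  Σ = -1357
Area = |Σ|/2 = 678.5.
Hole:
Apply the shoelace (surveyor's) formula: 2A = Σ (x_i·y_{i+1} − x_{i+1}·y_i), indices taken mod 4.
Cross-terms: 1, 2, 4, 8  ⇒  Σ = 15
Area = |Σ|/2 = 7.5.
Net area = 678.5 − 7.5 = 671.

671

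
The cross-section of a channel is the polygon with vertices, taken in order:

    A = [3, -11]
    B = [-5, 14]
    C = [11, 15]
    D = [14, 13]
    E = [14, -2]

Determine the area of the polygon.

Σ = (-13) + (-229) + (-67) + (-210) + (-148) = -667
Area = |Σ|/2 = 333.5.

333.5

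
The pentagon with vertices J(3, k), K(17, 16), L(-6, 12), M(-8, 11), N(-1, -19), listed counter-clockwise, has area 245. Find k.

Write out the shoelace sum; only the two edges meeting at J involve k:
2·Area = [((-1)·k − 3·(-19)) + (3·16 − 17·k)] + 493
       = -18·k + 598 = 490
⇒ k = 6.

6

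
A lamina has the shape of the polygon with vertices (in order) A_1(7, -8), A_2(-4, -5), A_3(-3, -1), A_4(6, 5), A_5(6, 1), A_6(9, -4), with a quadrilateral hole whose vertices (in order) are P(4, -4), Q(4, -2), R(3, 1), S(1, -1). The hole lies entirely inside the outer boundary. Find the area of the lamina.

Outer boundary:
Apply the surveyor's formula: 2A = Σ (x_i·y_{i+1} − x_{i+1}·y_i), indices taken mod 6.
Σ = (-67) + (-11) + (-9) + (-24) + (-33) + (-44) = -188
Area = |Σ|/2 = 94.
Hole:
Σ = (8) + (10) + (-4) + (0) = 14
Area = |Σ|/2 = 7.
Net area = 94 − 7 = 87.

87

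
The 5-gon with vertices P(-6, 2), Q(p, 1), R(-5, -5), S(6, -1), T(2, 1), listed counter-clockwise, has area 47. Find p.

Write out the shoelace sum; only the two edges meeting at Q involve p:
2·Area = [((-6)·1 − p·2) + (p·(-5) − (-5)·1)] + 53
       = -7·p + 52 = 94
⇒ p = -6.

-6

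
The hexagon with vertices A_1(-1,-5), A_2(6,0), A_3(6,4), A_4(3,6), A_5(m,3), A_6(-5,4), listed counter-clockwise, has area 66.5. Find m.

The doubled signed area Σ (x_i y_{i+1} − x_{i+1} y_i) is linear in m.
With m=0 it equals 131; the coefficient of m is -2 (from the two edges through A_5).
So -2·m + 131 = 2·66.5 = 133 ⇒ m = -1.

-1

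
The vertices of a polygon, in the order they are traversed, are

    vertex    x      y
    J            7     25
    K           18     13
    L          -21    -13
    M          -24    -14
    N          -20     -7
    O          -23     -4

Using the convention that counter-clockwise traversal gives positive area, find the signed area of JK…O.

Σ = (-359) + (39) + (-18) + (-112) + (-81) + (-547) = -1078
Signed area = Σ/2 = -539 (negative ⇒ clockwise traversal).

-539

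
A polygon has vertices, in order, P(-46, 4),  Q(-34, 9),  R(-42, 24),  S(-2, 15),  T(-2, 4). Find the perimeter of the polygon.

126

|PQ| = √((12)² + (5)²) = √169 = 13
|QR| = √((-8)² + (15)²) = √289 = 17
|RS| = √((40)² + (-9)²) = √1681 = 41
|ST| = √((0)² + (-11)²) = √121 = 11
|TP| = √((-44)² + (0)²) = √1936 = 44
Perimeter = 13 + 17 + 41 + 11 + 44 = 126.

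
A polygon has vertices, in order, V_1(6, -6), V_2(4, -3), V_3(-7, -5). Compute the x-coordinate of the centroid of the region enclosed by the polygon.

Apply the shoelace formula. First the cross-terms c_i = x_i·y_{i+1} − x_{i+1}·y_i:
  6, -41, 72  ⇒  2A = 37, A = 18.5.
Then Σ (x_i + x_{i+1})·c_i = 111, so x̄ = 111 / (6·18.5) = 1.

1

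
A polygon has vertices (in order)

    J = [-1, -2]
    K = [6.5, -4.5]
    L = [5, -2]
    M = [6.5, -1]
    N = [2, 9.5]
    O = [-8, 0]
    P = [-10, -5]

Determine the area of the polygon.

114.875

Σ = (17.5) + (9.5) + (8) + (63.75) + (76) + (40) + (15) = 229.75
Area = |Σ|/2 = 114.875.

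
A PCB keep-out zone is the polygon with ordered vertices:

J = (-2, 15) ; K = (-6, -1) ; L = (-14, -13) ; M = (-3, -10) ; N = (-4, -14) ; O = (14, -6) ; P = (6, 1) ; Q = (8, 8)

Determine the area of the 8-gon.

Apply Gauss's area formula: 2A = Σ (x_i·y_{i+1} − x_{i+1}·y_i), indices taken mod 8.
Σ = (92) + (64) + (101) + (2) + (220) + (50) + (40) + (136) = 705
Area = |Σ|/2 = 352.5.

352.5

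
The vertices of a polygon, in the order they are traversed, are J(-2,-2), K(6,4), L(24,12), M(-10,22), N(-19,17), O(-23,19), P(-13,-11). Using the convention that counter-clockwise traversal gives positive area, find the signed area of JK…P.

705

Apply the shoelace formula: 2A = Σ (x_i·y_{i+1} − x_{i+1}·y_i), indices taken mod 7.
Σ = (4) + (-24) + (648) + (248) + (30) + (500) + (4) = 1410
Signed area = Σ/2 = 705 (positive ⇒ counter-clockwise traversal).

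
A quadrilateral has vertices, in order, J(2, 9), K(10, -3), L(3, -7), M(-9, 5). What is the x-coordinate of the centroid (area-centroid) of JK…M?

85/74

Apply the shoelace (surveyor's) formula. First the cross-terms c_i = x_i·y_{i+1} − x_{i+1}·y_i:
  -96, -61, -48, -91  ⇒  2A = -296, A = -148.
Then Σ (x_i + x_{i+1})·c_i = -1020, so x̄ = -1020 / (6·(-148)) = 85/74.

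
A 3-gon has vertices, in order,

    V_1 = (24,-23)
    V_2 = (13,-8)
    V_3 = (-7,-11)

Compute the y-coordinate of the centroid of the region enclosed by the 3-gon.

-14

Apply the surveyor's formula. First the cross-terms c_i = x_i·y_{i+1} − x_{i+1}·y_i:
  107, -199, 425  ⇒  2A = 333, A = 166.5.
Then Σ (y_i + y_{i+1})·c_i = -13986, so ȳ = -13986 / (6·166.5) = -14.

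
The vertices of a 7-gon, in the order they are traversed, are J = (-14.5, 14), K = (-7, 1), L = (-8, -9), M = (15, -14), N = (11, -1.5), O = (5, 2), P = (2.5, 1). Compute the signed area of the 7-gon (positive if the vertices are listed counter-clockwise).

306

Apply the surveyor's formula: 2A = Σ (x_i·y_{i+1} − x_{i+1}·y_i), indices taken mod 7.
Σ = (83.5) + (71) + (247) + (131.5) + (29.5) + (0) + (49.5) = 612
Signed area = Σ/2 = 306 (positive ⇒ counter-clockwise traversal).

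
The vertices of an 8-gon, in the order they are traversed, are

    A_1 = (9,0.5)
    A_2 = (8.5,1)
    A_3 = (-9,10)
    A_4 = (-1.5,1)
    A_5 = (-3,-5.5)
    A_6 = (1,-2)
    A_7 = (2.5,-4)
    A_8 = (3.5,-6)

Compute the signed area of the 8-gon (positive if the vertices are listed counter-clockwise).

Apply the shoelace formula: 2A = Σ (x_i·y_{i+1} − x_{i+1}·y_i), indices taken mod 8.
Cross-terms: 4.75, 94, 6, 11.25, 11.5, 1, -1, 55.75  ⇒  Σ = 183.25
Signed area = Σ/2 = 91.625 (positive ⇒ counter-clockwise traversal).

91.625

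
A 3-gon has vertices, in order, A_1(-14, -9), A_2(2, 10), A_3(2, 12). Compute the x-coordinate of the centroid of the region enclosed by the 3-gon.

Apply the shoelace (surveyor's) formula. First the cross-terms c_i = x_i·y_{i+1} − x_{i+1}·y_i:
  -122, 4, 150  ⇒  2A = 32, A = 16.
Then Σ (x_i + x_{i+1})·c_i = -320, so x̄ = -320 / (6·16) = -10/3.

-10/3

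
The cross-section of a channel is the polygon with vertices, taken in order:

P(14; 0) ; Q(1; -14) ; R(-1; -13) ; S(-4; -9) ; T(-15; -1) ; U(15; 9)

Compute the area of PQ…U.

Σ = (-196) + (-27) + (-43) + (-131) + (-120) + (-126) = -643
Area = |Σ|/2 = 321.5.

321.5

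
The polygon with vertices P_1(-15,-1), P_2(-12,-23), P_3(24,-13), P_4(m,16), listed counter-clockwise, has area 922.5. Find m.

15

The doubled signed area Σ (x_i y_{i+1} − x_{i+1} y_i) is linear in m.
With m=0 it equals 1665; the coefficient of m is 12 (from the two edges through P_4).
So 12·m + 1665 = 2·922.5 = 1845 ⇒ m = 15.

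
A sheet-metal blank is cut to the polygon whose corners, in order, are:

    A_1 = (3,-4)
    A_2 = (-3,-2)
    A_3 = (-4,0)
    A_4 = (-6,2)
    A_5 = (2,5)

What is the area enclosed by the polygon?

45.5

Apply Gauss's area formula: 2A = Σ (x_i·y_{i+1} − x_{i+1}·y_i), indices taken mod 5.
Cross-terms: -18, -8, -8, -34, -23  ⇒  Σ = -91
Area = |Σ|/2 = 45.5.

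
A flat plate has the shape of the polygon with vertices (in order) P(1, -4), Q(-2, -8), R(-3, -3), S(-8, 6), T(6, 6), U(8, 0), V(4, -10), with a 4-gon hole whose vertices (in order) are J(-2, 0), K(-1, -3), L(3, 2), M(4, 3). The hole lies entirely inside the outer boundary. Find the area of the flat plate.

137

Outer boundary:
Σ = (-16) + (-18) + (-42) + (-84) + (-48) + (-80) + (-6) = -294
Area = |Σ|/2 = 147.
Hole:
Σ = (6) + (7) + (1) + (6) = 20
Area = |Σ|/2 = 10.
Net area = 147 − 10 = 137.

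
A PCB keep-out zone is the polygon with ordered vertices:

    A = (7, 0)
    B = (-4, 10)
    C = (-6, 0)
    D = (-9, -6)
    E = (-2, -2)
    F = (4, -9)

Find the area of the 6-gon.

130.5

Apply the surveyor's formula: 2A = Σ (x_i·y_{i+1} − x_{i+1}·y_i), indices taken mod 6.
A→B: (7)(10) − (-4)(0) = 70
B→C: (-4)(0) − (-6)(10) = 60
C→D: (-6)(-6) − (-9)(0) = 36
D→E: (-9)(-2) − (-2)(-6) = 6
E→F: (-2)(-9) − (4)(-2) = 26
F→A: (4)(0) − (7)(-9) = 63
Σ = 261
Area = |Σ|/2 = 130.5.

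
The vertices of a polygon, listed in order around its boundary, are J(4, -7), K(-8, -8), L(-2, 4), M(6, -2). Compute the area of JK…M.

95

Σ = (-88) + (-48) + (-20) + (-34) = -190
Area = |Σ|/2 = 95.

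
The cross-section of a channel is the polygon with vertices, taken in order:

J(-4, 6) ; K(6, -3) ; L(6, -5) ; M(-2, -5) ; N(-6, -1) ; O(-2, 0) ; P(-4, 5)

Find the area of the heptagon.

Apply the surveyor's formula: 2A = Σ (x_i·y_{i+1} − x_{i+1}·y_i), indices taken mod 7.
Σ = (-24) + (-12) + (-40) + (-28) + (-2) + (-10) + (-4) = -120
Area = |Σ|/2 = 60.

60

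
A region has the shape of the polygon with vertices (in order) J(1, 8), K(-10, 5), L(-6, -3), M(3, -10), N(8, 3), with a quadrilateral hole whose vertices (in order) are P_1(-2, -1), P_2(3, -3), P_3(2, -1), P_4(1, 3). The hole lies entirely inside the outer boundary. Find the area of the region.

170

Outer boundary:
Apply the shoelace (surveyor's) formula: 2A = Σ (x_i·y_{i+1} − x_{i+1}·y_i), indices taken mod 5.
Cross-terms: 85, 60, 69, 89, 61  ⇒  Σ = 364
Area = |Σ|/2 = 182.
Hole:
Apply Gauss's area formula: 2A = Σ (x_i·y_{i+1} − x_{i+1}·y_i), indices taken mod 4.
Σ = (9) + (3) + (7) + (5) = 24
Area = |Σ|/2 = 12.
Net area = 182 − 12 = 170.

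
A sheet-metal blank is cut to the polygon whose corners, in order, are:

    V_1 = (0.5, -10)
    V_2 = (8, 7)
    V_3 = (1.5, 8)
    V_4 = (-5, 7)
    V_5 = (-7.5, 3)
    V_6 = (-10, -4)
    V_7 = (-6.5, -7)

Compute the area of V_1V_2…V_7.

198.75

Apply the shoelace (surveyor's) formula: 2A = Σ (x_i·y_{i+1} − x_{i+1}·y_i), indices taken mod 7.
V_1→V_2: (0.5)(7) − (8)(-10) = 83.5
V_2→V_3: (8)(8) − (1.5)(7) = 53.5
V_3→V_4: (1.5)(7) − (-5)(8) = 50.5
V_4→V_5: (-5)(3) − (-7.5)(7) = 37.5
V_5→V_6: (-7.5)(-4) − (-10)(3) = 60
V_6→V_7: (-10)(-7) − (-6.5)(-4) = 44
V_7→V_1: (-6.5)(-10) − (0.5)(-7) = 68.5
Σ = 397.5
Area = |Σ|/2 = 198.75.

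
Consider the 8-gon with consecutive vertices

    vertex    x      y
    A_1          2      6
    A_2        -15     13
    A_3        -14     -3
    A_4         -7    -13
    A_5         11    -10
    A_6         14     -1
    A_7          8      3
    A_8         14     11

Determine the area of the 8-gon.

502

Apply Gauss's area formula: 2A = Σ (x_i·y_{i+1} − x_{i+1}·y_i), indices taken mod 8.
Σ = (116) + (227) + (161) + (213) + (129) + (50) + (46) + (62) = 1004
Area = |Σ|/2 = 502.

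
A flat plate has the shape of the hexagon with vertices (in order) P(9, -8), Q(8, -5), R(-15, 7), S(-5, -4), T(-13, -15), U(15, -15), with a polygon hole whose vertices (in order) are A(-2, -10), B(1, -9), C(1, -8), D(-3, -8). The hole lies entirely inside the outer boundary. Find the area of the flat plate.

271

Outer boundary:
Σ = (19) + (-19) + (95) + (23) + (420) + (15) = 553
Area = |Σ|/2 = 276.5.
Hole:
Σ = (28) + (1) + (-32) + (14) = 11
Area = |Σ|/2 = 5.5.
Net area = 276.5 − 5.5 = 271.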